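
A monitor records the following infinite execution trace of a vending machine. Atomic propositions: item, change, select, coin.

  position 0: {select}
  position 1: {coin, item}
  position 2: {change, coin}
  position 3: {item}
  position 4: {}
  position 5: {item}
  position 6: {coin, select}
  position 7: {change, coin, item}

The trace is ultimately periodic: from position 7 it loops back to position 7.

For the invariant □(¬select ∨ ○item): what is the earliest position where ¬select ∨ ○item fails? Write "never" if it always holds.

¬select ∨ ○item holds at every position 0..7, and those are all the positions the trace ever visits, so the invariant □(¬select ∨ ○item) is never violated.

never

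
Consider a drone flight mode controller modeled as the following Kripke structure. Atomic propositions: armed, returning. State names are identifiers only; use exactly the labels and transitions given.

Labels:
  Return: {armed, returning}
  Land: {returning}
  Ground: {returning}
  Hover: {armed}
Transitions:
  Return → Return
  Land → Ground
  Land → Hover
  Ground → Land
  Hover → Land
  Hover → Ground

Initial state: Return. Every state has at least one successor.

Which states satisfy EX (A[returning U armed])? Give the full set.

{Return, Land}

States satisfying A[returning U armed]: {Return, Hover}.
States satisfying EX (A[returning U armed]): {Return, Land}.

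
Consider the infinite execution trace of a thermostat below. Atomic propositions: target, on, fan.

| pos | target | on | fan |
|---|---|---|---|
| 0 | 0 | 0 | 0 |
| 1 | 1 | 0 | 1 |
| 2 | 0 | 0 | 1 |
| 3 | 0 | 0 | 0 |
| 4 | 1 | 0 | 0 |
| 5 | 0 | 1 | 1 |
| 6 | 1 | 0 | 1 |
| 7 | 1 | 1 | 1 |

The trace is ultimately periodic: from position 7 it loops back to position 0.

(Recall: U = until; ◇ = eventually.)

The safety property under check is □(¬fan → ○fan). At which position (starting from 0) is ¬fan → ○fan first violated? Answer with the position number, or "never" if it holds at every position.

3

Check ¬fan → ○fan at each position in order: 0 ✓, 1 ✓, 2 ✓.
At position 3 the labels are {} and the next position 4 has {target}, so ¬fan → ○fan is false there. This is the first violation.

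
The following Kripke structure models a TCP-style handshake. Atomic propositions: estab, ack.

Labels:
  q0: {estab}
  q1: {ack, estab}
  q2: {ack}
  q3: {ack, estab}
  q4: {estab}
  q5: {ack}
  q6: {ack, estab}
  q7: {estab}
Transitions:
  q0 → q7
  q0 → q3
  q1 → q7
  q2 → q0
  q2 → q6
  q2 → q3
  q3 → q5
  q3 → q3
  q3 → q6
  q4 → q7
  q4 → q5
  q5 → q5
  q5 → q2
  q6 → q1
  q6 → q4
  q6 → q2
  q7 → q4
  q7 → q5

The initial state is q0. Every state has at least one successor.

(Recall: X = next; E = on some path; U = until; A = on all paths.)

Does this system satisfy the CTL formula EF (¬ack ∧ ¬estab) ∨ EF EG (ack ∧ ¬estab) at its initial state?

Yes

States satisfying ¬ack ∧ ¬estab: ∅.
States satisfying EF (¬ack ∧ ¬estab): ∅.
States satisfying EG (ack ∧ ¬estab): {q5}.
States satisfying EF EG (ack ∧ ¬estab): {q0, q1, q2, q3, q4, q5, q6, q7}.
States satisfying EF (¬ack ∧ ¬estab) ∨ EF EG (ack ∧ ¬estab): {q0, q1, q2, q3, q4, q5, q6, q7}.
q0 ∈ Sat(EF (¬ack ∧ ¬estab) ∨ EF EG (ack ∧ ¬estab)).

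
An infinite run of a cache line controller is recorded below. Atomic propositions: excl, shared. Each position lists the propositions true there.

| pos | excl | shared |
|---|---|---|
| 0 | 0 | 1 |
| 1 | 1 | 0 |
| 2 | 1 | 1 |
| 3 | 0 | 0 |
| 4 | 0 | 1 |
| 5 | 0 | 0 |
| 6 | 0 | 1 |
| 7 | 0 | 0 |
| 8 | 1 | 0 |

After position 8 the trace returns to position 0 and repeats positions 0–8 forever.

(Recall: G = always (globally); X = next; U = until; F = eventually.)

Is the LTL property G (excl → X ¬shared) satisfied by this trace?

excl → X ¬shared must hold at every position from 0 onward. It fails at position 1, so G (excl → X ¬shared) is false.
Positions where excl holds: 1, 2, 8.
Check X ¬shared at each: 1→fails, 2→ok, 8→fails.

Does not hold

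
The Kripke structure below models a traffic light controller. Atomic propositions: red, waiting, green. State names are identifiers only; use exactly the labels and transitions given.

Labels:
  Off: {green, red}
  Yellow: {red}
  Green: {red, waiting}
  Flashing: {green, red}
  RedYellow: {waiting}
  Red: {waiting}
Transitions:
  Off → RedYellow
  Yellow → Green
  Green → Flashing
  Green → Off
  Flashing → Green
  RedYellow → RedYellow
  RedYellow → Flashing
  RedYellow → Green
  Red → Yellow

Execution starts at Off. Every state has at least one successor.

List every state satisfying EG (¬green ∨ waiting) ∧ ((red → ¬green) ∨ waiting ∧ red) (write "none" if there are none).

{RedYellow}

States satisfying ¬green ∨ waiting: {Yellow, Green, RedYellow, Red}.
States satisfying EG (¬green ∨ waiting): {RedYellow}.
States satisfying ¬green: {Yellow, Green, RedYellow, Red}.
States satisfying red → ¬green: {Yellow, Green, RedYellow, Red}.
States satisfying waiting ∧ red: {Green}.
States satisfying (red → ¬green) ∨ waiting ∧ red: {Yellow, Green, RedYellow, Red}.
States satisfying EG (¬green ∨ waiting) ∧ ((red → ¬green) ∨ waiting ∧ red): {RedYellow}.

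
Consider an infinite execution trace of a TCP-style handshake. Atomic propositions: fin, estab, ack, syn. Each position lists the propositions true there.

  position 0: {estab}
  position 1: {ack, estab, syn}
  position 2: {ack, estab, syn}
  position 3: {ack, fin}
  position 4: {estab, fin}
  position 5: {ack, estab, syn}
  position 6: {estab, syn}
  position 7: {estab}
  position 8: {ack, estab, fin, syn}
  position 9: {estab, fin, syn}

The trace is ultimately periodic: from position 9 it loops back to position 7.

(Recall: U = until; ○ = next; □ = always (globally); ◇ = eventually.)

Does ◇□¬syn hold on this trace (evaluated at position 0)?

Does not hold

□¬syn is false at every position 0..9, so it never becomes true and ◇□¬syn fails.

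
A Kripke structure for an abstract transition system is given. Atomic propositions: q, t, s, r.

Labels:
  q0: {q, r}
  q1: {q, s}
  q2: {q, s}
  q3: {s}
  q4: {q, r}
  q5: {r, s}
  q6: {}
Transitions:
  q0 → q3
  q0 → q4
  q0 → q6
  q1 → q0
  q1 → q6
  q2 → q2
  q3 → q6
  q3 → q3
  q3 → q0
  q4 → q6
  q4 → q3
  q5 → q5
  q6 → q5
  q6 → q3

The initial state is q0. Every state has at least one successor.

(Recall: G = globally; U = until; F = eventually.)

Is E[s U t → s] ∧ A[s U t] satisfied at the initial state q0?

States satisfying s: {q1, q2, q3, q5}.
States satisfying t → s: {q0, q1, q2, q3, q4, q5, q6}.
States satisfying E[s U t → s]: {q0, q1, q2, q3, q4, q5, q6}.
States satisfying t: ∅.
States satisfying A[s U t]: ∅.
States satisfying E[s U t → s] ∧ A[s U t]: ∅.
q0 ∉ Sat(E[s U t → s] ∧ A[s U t]).

Violated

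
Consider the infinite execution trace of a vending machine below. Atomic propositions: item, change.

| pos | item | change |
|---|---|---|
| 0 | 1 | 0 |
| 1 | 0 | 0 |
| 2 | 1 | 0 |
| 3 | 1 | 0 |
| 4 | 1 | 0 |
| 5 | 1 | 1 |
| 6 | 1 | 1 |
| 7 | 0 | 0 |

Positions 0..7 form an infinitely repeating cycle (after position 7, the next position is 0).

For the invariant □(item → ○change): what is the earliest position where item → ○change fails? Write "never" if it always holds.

0

At position 0 the labels are {item} and the next position 1 has {}, so item → ○change is false there. This is the first violation.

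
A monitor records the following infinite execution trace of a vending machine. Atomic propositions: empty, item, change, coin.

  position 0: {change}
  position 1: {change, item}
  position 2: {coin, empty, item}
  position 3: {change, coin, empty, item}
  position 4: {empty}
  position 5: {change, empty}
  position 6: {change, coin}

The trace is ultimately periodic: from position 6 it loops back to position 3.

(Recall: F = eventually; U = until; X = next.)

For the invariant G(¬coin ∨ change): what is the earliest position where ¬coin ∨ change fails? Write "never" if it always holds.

Check ¬coin ∨ change at each position in order: 0 ✓, 1 ✓.
At position 2 the labels are {coin, empty, item}, so ¬coin ∨ change is false there. This is the first violation.

2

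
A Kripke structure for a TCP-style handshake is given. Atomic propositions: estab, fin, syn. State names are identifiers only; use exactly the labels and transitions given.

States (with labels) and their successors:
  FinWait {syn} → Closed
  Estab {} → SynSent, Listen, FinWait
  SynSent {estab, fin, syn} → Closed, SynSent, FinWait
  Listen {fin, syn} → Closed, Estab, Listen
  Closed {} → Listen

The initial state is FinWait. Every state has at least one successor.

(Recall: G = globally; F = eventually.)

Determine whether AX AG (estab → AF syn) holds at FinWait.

Yes

States satisfying AG (estab → AF syn): {FinWait, Estab, SynSent, Listen, Closed}.
States satisfying AX AG (estab → AF syn): {FinWait, Estab, SynSent, Listen, Closed}.
FinWait ∈ Sat(AX AG (estab → AF syn)).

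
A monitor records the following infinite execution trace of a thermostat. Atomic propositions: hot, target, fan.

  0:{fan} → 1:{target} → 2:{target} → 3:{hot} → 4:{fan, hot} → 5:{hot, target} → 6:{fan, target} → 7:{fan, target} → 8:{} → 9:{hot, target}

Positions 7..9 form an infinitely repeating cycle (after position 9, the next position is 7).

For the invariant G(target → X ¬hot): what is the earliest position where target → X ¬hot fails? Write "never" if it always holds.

2

Check target → X ¬hot at each position in order: 0 ✓, 1 ✓.
At position 2 the labels are {target} and the next position 3 has {hot}, so target → X ¬hot is false there. This is the first violation.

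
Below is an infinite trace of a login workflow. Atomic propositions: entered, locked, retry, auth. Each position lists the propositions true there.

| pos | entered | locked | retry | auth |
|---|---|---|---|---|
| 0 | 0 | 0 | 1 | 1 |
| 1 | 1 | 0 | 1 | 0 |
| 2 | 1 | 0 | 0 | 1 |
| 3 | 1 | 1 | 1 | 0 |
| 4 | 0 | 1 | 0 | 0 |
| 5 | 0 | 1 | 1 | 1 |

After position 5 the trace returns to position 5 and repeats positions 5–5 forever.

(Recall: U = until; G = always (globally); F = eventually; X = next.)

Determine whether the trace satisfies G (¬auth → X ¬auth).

¬auth → X ¬auth must hold at every position from 0 onward. It fails at position 1, so G (¬auth → X ¬auth) is false.
Positions where ¬auth holds: 1, 3, 4.
Check X ¬auth at each: 1→fails, 3→ok, 4→fails.

Does not hold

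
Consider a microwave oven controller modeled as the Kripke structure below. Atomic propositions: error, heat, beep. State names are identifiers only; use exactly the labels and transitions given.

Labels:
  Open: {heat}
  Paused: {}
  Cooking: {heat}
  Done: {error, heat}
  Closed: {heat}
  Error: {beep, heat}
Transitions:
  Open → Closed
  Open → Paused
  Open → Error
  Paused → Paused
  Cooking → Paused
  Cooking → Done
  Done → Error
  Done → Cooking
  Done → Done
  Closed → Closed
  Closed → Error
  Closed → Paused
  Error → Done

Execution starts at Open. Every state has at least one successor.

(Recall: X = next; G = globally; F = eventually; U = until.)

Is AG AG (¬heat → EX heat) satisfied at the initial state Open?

Does not hold

States satisfying AG (¬heat → EX heat): ∅.
States satisfying AG AG (¬heat → EX heat): ∅.
Closed is reachable from Open and violates AG (¬heat → EX heat), so AG fails at Open.
Open ∉ Sat(AG AG (¬heat → EX heat)).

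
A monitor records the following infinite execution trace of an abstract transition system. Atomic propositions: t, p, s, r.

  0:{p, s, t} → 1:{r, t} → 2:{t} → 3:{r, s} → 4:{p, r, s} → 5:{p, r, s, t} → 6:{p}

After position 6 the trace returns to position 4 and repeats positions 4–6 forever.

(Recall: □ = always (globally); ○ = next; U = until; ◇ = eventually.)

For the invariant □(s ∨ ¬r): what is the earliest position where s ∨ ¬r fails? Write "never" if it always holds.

1

Check s ∨ ¬r at each position in order: 0 ✓.
At position 1 the labels are {r, t}, so s ∨ ¬r is false there. This is the first violation.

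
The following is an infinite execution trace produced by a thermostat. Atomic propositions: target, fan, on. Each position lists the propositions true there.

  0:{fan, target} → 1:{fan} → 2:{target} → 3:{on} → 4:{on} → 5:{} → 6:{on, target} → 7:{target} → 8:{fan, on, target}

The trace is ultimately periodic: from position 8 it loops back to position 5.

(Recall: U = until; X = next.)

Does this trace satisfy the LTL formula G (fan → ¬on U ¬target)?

fan → ¬on U ¬target must hold at every position from 0 onward. It fails at position 8, so G (fan → ¬on U ¬target) is false.
Positions where fan holds: 0, 1, 8.
Check ¬on U ¬target at each: 0→ok, 1→ok, 8→fails.

Does not hold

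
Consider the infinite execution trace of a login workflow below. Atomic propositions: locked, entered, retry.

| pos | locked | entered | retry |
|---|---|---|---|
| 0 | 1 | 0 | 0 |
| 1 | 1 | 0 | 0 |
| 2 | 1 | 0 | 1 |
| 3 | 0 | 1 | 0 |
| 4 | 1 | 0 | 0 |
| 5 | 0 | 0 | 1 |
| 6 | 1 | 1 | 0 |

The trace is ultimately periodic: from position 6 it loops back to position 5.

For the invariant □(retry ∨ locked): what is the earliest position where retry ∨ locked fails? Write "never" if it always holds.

3

Check retry ∨ locked at each position in order: 0 ✓, 1 ✓, 2 ✓.
At position 3 the labels are {entered}, so retry ∨ locked is false there. This is the first violation.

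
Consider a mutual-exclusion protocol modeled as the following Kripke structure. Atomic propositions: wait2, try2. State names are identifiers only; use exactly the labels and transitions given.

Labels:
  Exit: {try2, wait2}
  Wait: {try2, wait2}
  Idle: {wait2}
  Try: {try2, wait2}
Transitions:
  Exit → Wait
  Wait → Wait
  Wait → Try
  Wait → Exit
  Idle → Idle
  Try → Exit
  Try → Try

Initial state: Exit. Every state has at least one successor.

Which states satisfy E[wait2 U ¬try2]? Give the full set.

{Idle}

States satisfying wait2: {Exit, Wait, Idle, Try}.
States satisfying ¬try2: {Idle}.
States satisfying E[wait2 U ¬try2]: {Idle}.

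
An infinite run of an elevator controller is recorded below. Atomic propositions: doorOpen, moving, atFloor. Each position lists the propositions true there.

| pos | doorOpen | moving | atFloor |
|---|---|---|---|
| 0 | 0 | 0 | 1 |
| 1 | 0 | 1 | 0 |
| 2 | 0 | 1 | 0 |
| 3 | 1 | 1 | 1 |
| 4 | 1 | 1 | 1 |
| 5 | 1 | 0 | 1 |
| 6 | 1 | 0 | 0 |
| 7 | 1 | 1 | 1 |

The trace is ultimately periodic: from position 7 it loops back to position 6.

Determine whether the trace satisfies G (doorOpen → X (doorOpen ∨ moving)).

doorOpen → X (doorOpen ∨ moving) holds at every position 0..7, and those are all positions ever visited, so G (doorOpen → X (doorOpen ∨ moving)) holds.
Positions where doorOpen holds: 3, 4, 5, 6, 7.
Check X (doorOpen ∨ moving) at each: 3→ok, 4→ok, 5→ok, 6→ok, 7→ok.

Yes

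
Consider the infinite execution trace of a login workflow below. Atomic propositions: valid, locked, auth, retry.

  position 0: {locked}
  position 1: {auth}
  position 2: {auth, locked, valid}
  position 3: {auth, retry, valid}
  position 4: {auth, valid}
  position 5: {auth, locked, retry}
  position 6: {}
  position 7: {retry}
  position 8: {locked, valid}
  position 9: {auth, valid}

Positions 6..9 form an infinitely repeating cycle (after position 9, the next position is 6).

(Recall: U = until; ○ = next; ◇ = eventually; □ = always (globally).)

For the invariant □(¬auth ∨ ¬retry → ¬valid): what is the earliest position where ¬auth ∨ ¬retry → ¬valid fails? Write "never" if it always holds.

Check ¬auth ∨ ¬retry → ¬valid at each position in order: 0 ✓, 1 ✓.
At position 2 the labels are {auth, locked, valid}, so ¬auth ∨ ¬retry → ¬valid is false there. This is the first violation.

2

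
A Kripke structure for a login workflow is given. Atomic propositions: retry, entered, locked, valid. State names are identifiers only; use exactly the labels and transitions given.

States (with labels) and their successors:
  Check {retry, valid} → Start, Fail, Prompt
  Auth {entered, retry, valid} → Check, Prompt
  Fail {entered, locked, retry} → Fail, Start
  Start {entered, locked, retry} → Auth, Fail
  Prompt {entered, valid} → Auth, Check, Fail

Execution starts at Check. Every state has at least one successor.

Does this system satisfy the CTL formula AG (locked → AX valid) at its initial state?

States satisfying locked → AX valid: {Check, Auth, Prompt}.
States satisfying AG (locked → AX valid): ∅.
Fail is reachable from Check and violates locked → AX valid, so AG fails at Check.
Check ∉ Sat(AG (locked → AX valid)).

No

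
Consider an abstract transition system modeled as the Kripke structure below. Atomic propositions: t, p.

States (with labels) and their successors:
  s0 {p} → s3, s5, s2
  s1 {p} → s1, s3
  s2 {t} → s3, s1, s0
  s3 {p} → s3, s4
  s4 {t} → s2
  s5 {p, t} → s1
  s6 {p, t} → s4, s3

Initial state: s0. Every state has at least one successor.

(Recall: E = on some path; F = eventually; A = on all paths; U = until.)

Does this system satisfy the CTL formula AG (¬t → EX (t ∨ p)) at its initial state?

States satisfying ¬t → EX (t ∨ p): {s0, s1, s2, s3, s4, s5, s6}.
States satisfying AG (¬t → EX (t ∨ p)): {s0, s1, s2, s3, s4, s5, s6}.
Every state reachable from s0 satisfies ¬t → EX (t ∨ p).
s0 ∈ Sat(AG (¬t → EX (t ∨ p))).

Holds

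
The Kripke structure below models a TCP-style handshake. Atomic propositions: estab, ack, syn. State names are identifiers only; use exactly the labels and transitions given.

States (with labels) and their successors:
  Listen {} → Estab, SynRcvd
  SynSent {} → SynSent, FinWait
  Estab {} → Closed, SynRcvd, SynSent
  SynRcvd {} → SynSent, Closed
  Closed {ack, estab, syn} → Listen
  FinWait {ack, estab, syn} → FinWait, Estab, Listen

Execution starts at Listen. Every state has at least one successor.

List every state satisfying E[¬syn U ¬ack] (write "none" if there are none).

{Listen, SynSent, Estab, SynRcvd}

States satisfying ¬syn: {Listen, SynSent, Estab, SynRcvd}.
States satisfying ¬ack: {Listen, SynSent, Estab, SynRcvd}.
States satisfying E[¬syn U ¬ack]: {Listen, SynSent, Estab, SynRcvd}.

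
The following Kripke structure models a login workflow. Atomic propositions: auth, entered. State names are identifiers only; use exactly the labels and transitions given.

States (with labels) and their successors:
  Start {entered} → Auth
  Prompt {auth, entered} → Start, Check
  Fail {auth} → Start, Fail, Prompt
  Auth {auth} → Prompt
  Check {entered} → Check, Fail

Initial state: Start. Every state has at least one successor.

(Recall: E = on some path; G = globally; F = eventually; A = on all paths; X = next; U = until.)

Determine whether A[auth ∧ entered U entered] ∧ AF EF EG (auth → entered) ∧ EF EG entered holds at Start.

Satisfied

States satisfying auth ∧ entered: {Prompt}.
States satisfying entered: {Start, Prompt, Check}.
States satisfying A[auth ∧ entered U entered]: {Start, Prompt, Check}.
States satisfying EF EG (auth → entered): {Start, Prompt, Fail, Auth, Check}.
States satisfying AF EF EG (auth → entered): {Start, Prompt, Fail, Auth, Check}.
States satisfying EG entered: {Prompt, Check}.
States satisfying EF EG entered: {Start, Prompt, Fail, Auth, Check}.
States satisfying AF EF EG (auth → entered) ∧ EF EG entered: {Start, Prompt, Fail, Auth, Check}.
States satisfying A[auth ∧ entered U entered] ∧ AF EF EG (auth → entered) ∧ EF EG entered: {Start, Prompt, Check}.
Start ∈ Sat(A[auth ∧ entered U entered] ∧ AF EF EG (auth → entered) ∧ EF EG entered).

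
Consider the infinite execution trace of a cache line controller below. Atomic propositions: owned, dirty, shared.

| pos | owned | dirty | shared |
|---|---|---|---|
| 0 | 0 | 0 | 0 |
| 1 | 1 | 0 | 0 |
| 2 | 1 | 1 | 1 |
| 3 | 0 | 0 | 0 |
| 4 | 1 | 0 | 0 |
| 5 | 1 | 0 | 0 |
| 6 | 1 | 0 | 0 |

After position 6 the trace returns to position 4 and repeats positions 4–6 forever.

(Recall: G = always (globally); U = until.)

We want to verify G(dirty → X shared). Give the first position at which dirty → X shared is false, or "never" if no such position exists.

2

Check dirty → X shared at each position in order: 0 ✓, 1 ✓.
At position 2 the labels are {dirty, owned, shared} and the next position 3 has {}, so dirty → X shared is false there. This is the first violation.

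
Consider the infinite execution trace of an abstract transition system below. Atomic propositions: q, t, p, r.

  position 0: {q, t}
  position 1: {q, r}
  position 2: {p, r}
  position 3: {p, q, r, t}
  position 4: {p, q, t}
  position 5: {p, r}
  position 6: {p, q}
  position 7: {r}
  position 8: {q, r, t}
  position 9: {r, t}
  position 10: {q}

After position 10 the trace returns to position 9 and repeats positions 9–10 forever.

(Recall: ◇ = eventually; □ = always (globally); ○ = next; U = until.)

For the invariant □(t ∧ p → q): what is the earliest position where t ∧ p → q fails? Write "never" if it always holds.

never

t ∧ p → q holds at every position 0..10, and those are all the positions the trace ever visits, so the invariant □(t ∧ p → q) is never violated.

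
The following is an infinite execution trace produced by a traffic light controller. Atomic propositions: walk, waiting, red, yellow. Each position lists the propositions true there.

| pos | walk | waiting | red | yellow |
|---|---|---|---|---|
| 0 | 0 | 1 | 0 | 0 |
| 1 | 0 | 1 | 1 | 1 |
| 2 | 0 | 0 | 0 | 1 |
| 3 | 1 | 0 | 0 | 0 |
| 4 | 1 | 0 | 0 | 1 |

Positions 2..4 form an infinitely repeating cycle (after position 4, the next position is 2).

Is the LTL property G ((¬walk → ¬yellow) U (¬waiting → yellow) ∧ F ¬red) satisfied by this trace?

(¬walk → ¬yellow) U (¬waiting → yellow) ∧ F ¬red holds at every position 0..4, and those are all positions ever visited, so G ((¬walk → ¬yellow) U (¬waiting → yellow) ∧ F ¬red) holds.

Yes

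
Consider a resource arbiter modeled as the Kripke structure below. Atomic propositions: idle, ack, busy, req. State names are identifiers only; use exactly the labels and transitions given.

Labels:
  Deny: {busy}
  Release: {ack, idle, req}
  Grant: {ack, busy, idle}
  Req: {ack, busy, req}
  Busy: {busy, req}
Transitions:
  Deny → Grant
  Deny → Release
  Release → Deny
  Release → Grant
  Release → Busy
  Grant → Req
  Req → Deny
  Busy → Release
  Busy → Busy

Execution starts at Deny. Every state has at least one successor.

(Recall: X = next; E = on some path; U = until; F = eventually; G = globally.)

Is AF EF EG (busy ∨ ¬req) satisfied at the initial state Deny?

Satisfied

States satisfying EF EG (busy ∨ ¬req): {Deny, Release, Grant, Req, Busy}.
States satisfying AF EF EG (busy ∨ ¬req): {Deny, Release, Grant, Req, Busy}.
Deny ∈ Sat(AF EF EG (busy ∨ ¬req)).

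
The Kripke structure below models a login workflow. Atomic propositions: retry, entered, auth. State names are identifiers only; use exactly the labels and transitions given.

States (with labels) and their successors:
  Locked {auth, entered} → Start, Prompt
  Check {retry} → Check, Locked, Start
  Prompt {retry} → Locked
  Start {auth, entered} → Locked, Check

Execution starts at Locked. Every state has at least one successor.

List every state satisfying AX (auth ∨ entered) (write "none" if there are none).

States satisfying auth ∨ entered: {Locked, Start}.
States satisfying AX (auth ∨ entered): {Prompt}.

{Prompt}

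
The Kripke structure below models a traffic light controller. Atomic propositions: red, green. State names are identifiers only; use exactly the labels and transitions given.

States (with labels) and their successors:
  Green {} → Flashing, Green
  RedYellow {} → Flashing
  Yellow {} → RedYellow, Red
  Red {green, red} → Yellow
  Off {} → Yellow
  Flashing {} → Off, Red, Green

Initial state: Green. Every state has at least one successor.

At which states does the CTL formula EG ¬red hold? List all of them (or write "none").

{Green, RedYellow, Yellow, Off, Flashing}

States satisfying ¬red: {Green, RedYellow, Yellow, Off, Flashing}.
States satisfying EG ¬red: {Green, RedYellow, Yellow, Off, Flashing}.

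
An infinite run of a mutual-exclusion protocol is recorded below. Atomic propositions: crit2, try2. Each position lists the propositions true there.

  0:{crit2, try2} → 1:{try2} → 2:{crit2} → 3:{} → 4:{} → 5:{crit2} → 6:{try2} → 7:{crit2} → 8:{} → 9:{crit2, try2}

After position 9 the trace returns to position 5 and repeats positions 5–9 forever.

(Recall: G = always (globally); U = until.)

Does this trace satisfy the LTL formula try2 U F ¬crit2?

Walking from position 0: F ¬crit2 first holds at position 0, and try2 holds at every earlier position along the way, so try2 U F ¬crit2 holds.

Yes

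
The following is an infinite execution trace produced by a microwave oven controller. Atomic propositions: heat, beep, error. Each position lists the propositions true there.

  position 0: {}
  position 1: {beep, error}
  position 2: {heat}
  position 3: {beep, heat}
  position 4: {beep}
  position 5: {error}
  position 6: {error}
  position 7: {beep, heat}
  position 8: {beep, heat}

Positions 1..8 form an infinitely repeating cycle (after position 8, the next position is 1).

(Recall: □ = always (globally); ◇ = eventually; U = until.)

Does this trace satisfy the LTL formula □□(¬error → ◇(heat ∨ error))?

□(¬error → ◇(heat ∨ error)) holds at every position 0..8, and those are all positions ever visited, so □□(¬error → ◇(heat ∨ error)) holds.

Yes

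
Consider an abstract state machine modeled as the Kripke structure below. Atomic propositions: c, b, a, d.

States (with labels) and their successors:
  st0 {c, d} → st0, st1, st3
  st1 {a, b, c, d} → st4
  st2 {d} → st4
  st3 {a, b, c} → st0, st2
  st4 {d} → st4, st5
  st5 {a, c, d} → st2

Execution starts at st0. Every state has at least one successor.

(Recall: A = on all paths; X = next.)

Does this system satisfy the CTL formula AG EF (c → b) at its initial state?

States satisfying EF (c → b): {st0, st1, st2, st3, st4, st5}.
States satisfying AG EF (c → b): {st0, st1, st2, st3, st4, st5}.
Every state reachable from st0 satisfies EF (c → b).
st0 ∈ Sat(AG EF (c → b)).

Holds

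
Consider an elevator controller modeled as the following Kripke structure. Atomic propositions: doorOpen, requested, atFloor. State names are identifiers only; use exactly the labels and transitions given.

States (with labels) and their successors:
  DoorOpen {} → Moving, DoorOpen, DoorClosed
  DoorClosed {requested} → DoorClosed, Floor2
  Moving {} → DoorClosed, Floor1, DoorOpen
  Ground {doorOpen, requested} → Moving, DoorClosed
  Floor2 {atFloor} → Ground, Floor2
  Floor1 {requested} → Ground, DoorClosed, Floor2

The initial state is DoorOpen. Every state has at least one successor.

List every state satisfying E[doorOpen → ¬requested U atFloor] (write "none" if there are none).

States satisfying doorOpen → ¬requested: {DoorOpen, DoorClosed, Moving, Floor2, Floor1}.
States satisfying atFloor: {Floor2}.
States satisfying E[doorOpen → ¬requested U atFloor]: {DoorOpen, DoorClosed, Moving, Floor2, Floor1}.

{DoorOpen, DoorClosed, Moving, Floor2, Floor1}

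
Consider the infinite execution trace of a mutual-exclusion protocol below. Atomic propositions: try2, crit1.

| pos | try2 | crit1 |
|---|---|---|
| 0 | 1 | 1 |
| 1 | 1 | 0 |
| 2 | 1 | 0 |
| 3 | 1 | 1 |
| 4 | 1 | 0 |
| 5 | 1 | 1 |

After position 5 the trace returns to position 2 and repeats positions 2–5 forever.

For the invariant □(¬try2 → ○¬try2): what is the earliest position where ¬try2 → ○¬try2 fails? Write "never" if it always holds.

¬try2 → ○¬try2 holds at every position 0..5, and those are all the positions the trace ever visits, so the invariant □(¬try2 → ○¬try2) is never violated.

never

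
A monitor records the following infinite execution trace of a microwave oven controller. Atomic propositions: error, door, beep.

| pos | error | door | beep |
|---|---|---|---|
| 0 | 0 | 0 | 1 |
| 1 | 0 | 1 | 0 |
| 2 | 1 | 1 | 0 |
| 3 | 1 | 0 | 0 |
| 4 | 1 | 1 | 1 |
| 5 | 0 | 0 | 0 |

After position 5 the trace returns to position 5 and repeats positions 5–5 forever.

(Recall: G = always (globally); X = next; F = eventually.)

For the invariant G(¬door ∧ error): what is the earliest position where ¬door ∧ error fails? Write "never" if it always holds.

0

At position 0 the labels are {beep}, so ¬door ∧ error is false there. This is the first violation.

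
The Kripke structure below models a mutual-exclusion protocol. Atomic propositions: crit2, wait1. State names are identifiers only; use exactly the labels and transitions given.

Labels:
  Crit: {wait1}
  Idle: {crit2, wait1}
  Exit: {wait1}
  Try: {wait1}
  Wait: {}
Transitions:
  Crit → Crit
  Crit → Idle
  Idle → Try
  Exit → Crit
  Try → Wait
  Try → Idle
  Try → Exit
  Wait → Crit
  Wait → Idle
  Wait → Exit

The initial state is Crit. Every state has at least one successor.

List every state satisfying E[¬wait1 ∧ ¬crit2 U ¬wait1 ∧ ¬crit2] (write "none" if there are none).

{Wait}

States satisfying ¬wait1 ∧ ¬crit2: {Wait}.
States satisfying E[¬wait1 ∧ ¬crit2 U ¬wait1 ∧ ¬crit2]: {Wait}.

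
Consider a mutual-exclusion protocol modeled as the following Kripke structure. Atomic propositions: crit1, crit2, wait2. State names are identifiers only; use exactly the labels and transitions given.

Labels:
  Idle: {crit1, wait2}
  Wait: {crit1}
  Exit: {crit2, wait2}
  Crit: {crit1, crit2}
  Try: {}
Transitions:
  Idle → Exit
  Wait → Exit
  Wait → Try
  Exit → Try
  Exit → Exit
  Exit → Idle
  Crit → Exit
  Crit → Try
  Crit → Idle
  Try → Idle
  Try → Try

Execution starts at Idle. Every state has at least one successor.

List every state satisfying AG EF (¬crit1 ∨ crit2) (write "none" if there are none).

States satisfying EF (¬crit1 ∨ crit2): {Idle, Wait, Exit, Crit, Try}.
States satisfying AG EF (¬crit1 ∨ crit2): {Idle, Wait, Exit, Crit, Try}.

{Idle, Wait, Exit, Crit, Try}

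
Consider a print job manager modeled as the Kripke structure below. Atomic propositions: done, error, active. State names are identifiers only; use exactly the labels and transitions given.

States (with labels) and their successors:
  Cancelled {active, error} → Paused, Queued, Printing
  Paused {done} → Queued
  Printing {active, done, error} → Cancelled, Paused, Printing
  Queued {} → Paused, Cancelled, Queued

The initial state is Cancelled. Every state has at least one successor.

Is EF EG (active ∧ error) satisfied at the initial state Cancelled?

Satisfied

States satisfying EG (active ∧ error): {Cancelled, Printing}.
States satisfying EF EG (active ∧ error): {Cancelled, Paused, Printing, Queued}.
Some path from Cancelled reaches a state where EG (active ∧ error) holds.
Cancelled ∈ Sat(EF EG (active ∧ error)).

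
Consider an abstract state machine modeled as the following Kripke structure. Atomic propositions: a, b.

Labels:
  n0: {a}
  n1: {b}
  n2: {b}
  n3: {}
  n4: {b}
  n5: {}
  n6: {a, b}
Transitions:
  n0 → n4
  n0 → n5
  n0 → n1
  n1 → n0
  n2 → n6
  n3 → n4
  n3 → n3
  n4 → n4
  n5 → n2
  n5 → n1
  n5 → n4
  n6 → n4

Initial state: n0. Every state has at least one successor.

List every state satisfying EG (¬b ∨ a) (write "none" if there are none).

States satisfying ¬b ∨ a: {n0, n3, n5, n6}.
States satisfying EG (¬b ∨ a): {n3}.

{n3}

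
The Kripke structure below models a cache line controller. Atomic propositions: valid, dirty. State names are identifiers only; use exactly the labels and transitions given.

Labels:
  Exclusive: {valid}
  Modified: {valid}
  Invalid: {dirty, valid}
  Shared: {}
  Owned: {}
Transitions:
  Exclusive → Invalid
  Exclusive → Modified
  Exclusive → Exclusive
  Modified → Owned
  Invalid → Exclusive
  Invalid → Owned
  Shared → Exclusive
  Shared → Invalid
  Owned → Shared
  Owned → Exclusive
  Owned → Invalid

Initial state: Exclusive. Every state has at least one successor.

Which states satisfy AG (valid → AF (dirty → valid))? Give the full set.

{Exclusive, Modified, Invalid, Shared, Owned}

States satisfying valid → AF (dirty → valid): {Exclusive, Modified, Invalid, Shared, Owned}.
States satisfying AG (valid → AF (dirty → valid)): {Exclusive, Modified, Invalid, Shared, Owned}.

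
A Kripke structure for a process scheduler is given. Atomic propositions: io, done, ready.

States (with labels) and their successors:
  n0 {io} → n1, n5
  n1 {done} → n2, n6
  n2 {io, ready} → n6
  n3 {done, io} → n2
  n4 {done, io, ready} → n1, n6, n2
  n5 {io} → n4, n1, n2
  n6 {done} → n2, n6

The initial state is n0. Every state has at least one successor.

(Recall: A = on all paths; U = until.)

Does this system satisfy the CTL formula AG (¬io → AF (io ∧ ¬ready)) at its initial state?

States satisfying ¬io → AF (io ∧ ¬ready): {n0, n2, n3, n4, n5}.
States satisfying AG (¬io → AF (io ∧ ¬ready)): ∅.
n1 is reachable from n0 and violates ¬io → AF (io ∧ ¬ready), so AG fails at n0.
n0 ∉ Sat(AG (¬io → AF (io ∧ ¬ready))).

No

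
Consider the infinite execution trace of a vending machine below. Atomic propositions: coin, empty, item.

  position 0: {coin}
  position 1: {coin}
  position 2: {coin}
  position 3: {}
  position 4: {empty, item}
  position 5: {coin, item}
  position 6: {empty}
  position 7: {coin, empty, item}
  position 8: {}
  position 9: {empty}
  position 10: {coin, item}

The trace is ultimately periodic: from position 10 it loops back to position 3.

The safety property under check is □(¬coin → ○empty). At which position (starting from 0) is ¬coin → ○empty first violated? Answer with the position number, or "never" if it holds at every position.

Check ¬coin → ○empty at each position in order: 0 ✓, 1 ✓, 2 ✓, 3 ✓.
At position 4 the labels are {empty, item} and the next position 5 has {coin, item}, so ¬coin → ○empty is false there. This is the first violation.

4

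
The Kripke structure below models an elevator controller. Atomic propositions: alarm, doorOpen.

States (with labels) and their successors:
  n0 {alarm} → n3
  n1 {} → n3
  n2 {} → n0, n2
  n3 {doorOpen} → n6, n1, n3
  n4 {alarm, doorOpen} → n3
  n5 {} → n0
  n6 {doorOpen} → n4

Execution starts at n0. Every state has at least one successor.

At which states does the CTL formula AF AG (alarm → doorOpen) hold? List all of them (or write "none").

States satisfying AG (alarm → doorOpen): {n1, n3, n4, n6}.
States satisfying AF AG (alarm → doorOpen): {n0, n1, n3, n4, n5, n6}.

{n0, n1, n3, n4, n5, n6}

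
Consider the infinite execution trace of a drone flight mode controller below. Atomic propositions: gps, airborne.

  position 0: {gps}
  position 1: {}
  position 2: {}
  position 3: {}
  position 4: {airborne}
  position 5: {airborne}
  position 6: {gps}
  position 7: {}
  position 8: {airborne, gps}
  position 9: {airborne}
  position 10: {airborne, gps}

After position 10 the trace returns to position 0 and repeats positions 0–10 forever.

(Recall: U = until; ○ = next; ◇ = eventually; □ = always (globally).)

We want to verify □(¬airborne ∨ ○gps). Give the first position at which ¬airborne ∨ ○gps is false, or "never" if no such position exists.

Check ¬airborne ∨ ○gps at each position in order: 0 ✓, 1 ✓, 2 ✓, 3 ✓.
At position 4 the labels are {airborne} and the next position 5 has {airborne}, so ¬airborne ∨ ○gps is false there. This is the first violation.

4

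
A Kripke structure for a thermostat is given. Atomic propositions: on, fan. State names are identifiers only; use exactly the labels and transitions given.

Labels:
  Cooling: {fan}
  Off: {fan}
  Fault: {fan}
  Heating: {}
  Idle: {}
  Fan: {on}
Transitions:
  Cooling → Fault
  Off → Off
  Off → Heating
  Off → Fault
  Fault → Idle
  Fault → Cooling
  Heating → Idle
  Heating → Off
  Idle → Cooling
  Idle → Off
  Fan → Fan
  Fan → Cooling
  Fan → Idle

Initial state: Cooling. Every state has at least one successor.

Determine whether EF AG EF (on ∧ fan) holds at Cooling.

States satisfying AG EF (on ∧ fan): ∅.
States satisfying EF AG EF (on ∧ fan): ∅.
No suitable path/successor from Cooling witnesses the formula.
Cooling ∉ Sat(EF AG EF (on ∧ fan)).

Does not hold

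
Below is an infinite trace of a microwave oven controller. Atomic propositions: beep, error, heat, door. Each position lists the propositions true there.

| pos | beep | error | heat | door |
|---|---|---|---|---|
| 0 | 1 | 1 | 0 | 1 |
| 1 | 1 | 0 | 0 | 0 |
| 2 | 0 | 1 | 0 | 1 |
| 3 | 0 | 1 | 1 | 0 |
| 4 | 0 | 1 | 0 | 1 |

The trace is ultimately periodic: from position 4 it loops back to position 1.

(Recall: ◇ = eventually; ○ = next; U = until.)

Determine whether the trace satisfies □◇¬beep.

◇¬beep holds at every position 0..4, and those are all positions ever visited, so □◇¬beep holds.

Yes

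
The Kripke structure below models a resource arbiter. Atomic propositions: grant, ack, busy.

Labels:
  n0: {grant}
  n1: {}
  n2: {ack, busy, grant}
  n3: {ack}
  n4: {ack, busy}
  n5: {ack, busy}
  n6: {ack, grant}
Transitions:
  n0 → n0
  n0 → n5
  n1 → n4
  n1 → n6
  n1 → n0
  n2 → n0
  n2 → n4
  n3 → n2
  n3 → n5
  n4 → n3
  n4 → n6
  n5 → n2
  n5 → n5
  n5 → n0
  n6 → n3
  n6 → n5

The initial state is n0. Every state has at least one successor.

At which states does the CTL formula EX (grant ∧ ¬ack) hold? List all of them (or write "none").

States satisfying grant ∧ ¬ack: {n0}.
States satisfying EX (grant ∧ ¬ack): {n0, n1, n2, n5}.

{n0, n1, n2, n5}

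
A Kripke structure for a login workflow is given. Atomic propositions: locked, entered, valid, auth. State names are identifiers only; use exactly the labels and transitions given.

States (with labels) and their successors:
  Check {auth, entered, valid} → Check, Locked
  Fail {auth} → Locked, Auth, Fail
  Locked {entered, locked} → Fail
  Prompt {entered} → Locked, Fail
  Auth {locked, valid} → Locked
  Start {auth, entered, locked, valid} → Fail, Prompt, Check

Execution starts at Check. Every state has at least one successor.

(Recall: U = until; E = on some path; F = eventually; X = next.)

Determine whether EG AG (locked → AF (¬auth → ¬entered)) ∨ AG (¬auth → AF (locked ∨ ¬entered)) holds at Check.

States satisfying AG (locked → AF (¬auth → ¬entered)): {Check, Fail, Locked, Prompt, Auth, Start}.
States satisfying EG AG (locked → AF (¬auth → ¬entered)): {Check, Fail, Locked, Prompt, Auth, Start}.
States satisfying ¬auth → AF (locked ∨ ¬entered): {Check, Fail, Locked, Prompt, Auth, Start}.
States satisfying AG (¬auth → AF (locked ∨ ¬entered)): {Check, Fail, Locked, Prompt, Auth, Start}.
States satisfying EG AG (locked → AF (¬auth → ¬entered)) ∨ AG (¬auth → AF (locked ∨ ¬entered)): {Check, Fail, Locked, Prompt, Auth, Start}.
Check ∈ Sat(EG AG (locked → AF (¬auth → ¬entered)) ∨ AG (¬auth → AF (locked ∨ ¬entered))).

Yes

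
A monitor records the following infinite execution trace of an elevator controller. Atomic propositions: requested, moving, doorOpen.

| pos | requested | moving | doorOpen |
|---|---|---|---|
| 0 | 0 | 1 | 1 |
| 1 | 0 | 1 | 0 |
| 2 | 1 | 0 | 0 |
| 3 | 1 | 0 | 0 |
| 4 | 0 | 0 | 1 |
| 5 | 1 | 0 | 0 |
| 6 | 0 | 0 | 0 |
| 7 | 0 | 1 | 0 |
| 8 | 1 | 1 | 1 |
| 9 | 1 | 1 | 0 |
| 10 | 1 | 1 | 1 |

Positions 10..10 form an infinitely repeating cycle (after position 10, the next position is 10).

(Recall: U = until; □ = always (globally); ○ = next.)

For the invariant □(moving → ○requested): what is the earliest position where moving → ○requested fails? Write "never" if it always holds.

0

At position 0 the labels are {doorOpen, moving} and the next position 1 has {moving}, so moving → ○requested is false there. This is the first violation.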